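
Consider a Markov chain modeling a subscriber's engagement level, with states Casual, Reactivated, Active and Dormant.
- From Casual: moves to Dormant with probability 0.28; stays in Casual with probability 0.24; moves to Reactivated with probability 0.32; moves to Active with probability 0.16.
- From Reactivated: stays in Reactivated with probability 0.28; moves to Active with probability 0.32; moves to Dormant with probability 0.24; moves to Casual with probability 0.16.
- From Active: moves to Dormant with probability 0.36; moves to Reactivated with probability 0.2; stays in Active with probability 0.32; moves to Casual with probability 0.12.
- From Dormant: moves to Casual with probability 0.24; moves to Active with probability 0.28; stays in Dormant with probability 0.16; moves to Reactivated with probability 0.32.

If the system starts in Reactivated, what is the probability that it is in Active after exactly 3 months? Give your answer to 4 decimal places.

0.2807

Propagate the distribution vector 3 months from Reactivated.
After 0 months: (0.0000, 1.0000, 0.0000, 0.0000)
After 1 month: (0.1600, 0.2800, 0.3200, 0.2400)
After 2 months: (0.1792, 0.2704, 0.2848, 0.2656)
After 3 months: (0.1842, 0.2750, 0.2807, 0.2601)
P(in Active after 3 months) = 0.2807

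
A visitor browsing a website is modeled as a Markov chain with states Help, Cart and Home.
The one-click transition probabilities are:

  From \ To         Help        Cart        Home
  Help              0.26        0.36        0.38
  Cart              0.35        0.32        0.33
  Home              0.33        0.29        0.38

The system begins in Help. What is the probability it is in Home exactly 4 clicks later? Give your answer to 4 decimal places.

Propagate the distribution vector 4 clicks from Help.
After 0 clicks: (1.0000, 0.0000, 0.0000)
After 1 click: (0.2600, 0.3600, 0.3800)
After 2 clicks: (0.3190, 0.3190, 0.3620)
After 3 clicks: (0.3141, 0.3219, 0.3641)
After 4 clicks: (0.3145, 0.3216, 0.3639)
P(in Home after 4 clicks) = 0.3639

0.3639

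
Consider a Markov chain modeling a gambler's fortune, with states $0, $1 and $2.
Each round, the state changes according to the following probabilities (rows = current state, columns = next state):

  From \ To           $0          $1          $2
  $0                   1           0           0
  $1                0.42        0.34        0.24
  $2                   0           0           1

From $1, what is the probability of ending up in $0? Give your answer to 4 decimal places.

Let h(s) be the probability of absorption at $0 starting from transient state s. Then h($0) = 1 and h($2) = 0. By first-step analysis:
h($1) = 0.42·1 + 0.34·h($1) + 0.24·0
Solving: h($1) = 0.6364.
Starting from $1, the probability is 0.6364.

0.6364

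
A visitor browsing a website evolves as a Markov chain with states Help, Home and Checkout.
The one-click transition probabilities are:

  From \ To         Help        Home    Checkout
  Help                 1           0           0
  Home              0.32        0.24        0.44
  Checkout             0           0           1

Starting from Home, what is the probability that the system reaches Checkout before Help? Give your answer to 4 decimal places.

0.5789

Let h(s) be the probability of absorption at Checkout starting from transient state s. Then h(Checkout) = 1 and h(Help) = 0. By first-step analysis:
h(Home) = 0.32·0 + 0.24·h(Home) + 0.44·1
Solving: h(Home) = 0.5789.
Starting from Home, the probability is 0.5789.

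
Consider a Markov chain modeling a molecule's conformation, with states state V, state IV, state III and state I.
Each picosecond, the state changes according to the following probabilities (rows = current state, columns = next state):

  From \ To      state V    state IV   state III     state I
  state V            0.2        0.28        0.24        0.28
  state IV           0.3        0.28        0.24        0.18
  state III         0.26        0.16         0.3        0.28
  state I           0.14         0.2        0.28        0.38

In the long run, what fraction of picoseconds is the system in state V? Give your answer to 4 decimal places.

Let the stationary distribution be π with π = πP and π_1 + π_2 + π_3 + π_4 = 1.
π_1 = 0.2·π_1 + 0.3·π_2 + 0.26·π_3 + 0.14·π_4
π_2 = 0.28·π_1 + 0.28·π_2 + 0.16·π_3 + 0.2·π_4
π_3 = 0.24·π_1 + 0.24·π_2 + 0.3·π_3 + 0.28·π_4
Solving with the normalization constraint gives π = (0.2214, 0.2250, 0.2675, 0.2861).
So the stationary probability of state V is 0.2214.

0.2214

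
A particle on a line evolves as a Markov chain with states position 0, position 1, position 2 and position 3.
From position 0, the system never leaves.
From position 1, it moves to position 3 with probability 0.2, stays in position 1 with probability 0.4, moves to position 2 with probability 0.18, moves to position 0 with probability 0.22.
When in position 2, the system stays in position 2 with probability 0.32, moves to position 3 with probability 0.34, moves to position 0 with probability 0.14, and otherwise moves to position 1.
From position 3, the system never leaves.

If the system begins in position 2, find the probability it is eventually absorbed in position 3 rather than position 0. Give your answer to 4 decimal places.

Let h(s) be the probability of absorption at position 3 starting from transient state s. Then h(position 3) = 1 and h(position 0) = 0. By first-step analysis:
h(position 1) = 0.22·0 + 0.4·h(position 1) + 0.18·h(position 2) + 0.2·1
h(position 2) = 0.14·0 + 0.2·h(position 1) + 0.32·h(position 2) + 0.34·1
Solving: h(position 1) = 0.5301, h(position 2) = 0.6559.
Starting from position 2, the probability is 0.6559.

0.6559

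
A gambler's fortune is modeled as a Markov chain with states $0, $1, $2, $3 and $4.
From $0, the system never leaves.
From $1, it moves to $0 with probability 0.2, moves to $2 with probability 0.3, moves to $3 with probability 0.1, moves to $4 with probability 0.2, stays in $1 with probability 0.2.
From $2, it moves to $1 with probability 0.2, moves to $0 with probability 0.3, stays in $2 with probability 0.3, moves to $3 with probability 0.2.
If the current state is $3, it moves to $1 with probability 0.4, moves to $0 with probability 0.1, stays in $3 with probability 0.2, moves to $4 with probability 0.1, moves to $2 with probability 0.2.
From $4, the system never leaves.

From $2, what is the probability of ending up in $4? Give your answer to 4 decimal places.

0.2115

Let h(s) be the probability of absorption at $4 starting from transient state s. Then h($4) = 1 and h($0) = 0. By first-step analysis:
h($1) = 0.2·0 + 0.2·h($1) + 0.3·h($2) + 0.1·h($3) + 0.2·1
h($2) = 0.3·0 + 0.2·h($1) + 0.3·h($2) + 0.2·h($3)
h($3) = 0.1·0 + 0.4·h($1) + 0.2·h($2) + 0.2·h($3) + 0.1·1
Solving: h($1) = 0.3750, h($2) = 0.2115, h($3) = 0.3654.
Starting from $2, the probability is 0.2115.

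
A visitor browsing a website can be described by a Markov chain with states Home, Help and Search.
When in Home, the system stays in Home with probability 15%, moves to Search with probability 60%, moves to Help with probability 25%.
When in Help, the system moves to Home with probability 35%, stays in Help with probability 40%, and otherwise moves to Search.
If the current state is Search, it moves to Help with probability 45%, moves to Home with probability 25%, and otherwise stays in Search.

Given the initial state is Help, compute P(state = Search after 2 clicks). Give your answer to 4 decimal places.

0.3850

Sum over the intermediate state after 1 click:
P = P(Help→Home)·P(Home→Search) + P(Help→Help)·P(Help→Search) + P(Help→Search)·P(Search→Search)
  = 0.35×0.6 + 0.4×0.25 + 0.25×0.3
  = 0.2100 + 0.1000 + 0.0750 = 0.3850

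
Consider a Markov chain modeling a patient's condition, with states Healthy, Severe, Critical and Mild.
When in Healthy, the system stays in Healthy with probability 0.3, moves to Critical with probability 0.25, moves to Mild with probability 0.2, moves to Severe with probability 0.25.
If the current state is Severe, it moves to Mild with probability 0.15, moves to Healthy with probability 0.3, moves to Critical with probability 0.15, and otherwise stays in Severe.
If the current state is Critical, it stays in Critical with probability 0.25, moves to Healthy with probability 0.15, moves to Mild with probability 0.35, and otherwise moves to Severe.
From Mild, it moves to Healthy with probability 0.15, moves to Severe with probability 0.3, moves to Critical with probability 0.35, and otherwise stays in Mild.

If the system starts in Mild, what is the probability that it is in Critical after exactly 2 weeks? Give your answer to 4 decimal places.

Propagate the distribution vector 2 weeks from Mild.
After 0 weeks: (0.0000, 0.0000, 0.0000, 1.0000)
After 1 week: (0.1500, 0.3000, 0.3500, 0.2000)
After 2 weeks: (0.2175, 0.3050, 0.2400, 0.2375)
P(in Critical after 2 weeks) = 0.2400

0.2400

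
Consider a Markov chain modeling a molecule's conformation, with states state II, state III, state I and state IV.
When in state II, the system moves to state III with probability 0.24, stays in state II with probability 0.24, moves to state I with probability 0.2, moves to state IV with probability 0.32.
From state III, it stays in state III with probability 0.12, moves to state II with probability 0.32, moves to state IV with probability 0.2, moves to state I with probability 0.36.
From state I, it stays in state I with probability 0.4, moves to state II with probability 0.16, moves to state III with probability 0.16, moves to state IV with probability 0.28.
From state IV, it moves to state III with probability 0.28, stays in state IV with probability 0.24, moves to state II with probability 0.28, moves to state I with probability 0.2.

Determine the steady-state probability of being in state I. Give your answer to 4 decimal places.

0.2906

Let the stationary distribution be π with π = πP and π_1 + π_2 + π_3 + π_4 = 1.
π_1 = 0.24·π_1 + 0.32·π_2 + 0.16·π_3 + 0.28·π_4
π_2 = 0.24·π_1 + 0.12·π_2 + 0.16·π_3 + 0.28·π_4
π_3 = 0.2·π_1 + 0.36·π_2 + 0.4·π_3 + 0.2·π_4
Solving with the normalization constraint gives π = (0.2435, 0.2029, 0.2906, 0.2630).
So the stationary probability of state I is 0.2906.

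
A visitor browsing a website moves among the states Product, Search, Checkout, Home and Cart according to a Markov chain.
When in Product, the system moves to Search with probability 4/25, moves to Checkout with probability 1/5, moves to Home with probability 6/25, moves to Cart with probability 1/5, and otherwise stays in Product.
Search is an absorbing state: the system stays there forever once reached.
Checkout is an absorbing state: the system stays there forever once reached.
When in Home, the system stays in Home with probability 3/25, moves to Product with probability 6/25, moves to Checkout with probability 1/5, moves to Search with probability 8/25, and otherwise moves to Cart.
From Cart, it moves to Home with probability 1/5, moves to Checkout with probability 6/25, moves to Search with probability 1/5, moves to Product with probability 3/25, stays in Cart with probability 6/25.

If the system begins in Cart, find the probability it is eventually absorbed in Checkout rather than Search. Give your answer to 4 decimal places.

0.5107

Let h(s) be the probability of absorption at Checkout starting from transient state s. Then h(Checkout) = 1 and h(Search) = 0. By first-step analysis:
h(Product) = 0.2·h(Product) + 0.16·0 + 0.2·1 + 0.24·h(Home) + 0.2·h(Cart)
h(Home) = 0.24·h(Product) + 0.32·0 + 0.2·1 + 0.12·h(Home) + 0.12·h(Cart)
h(Cart) = 0.12·h(Product) + 0.2·0 + 0.24·1 + 0.2·h(Home) + 0.24·h(Cart)
Solving: h(Product) = 0.5083, h(Home) = 0.4355, h(Cart) = 0.5107.
Starting from Cart, the probability is 0.5107.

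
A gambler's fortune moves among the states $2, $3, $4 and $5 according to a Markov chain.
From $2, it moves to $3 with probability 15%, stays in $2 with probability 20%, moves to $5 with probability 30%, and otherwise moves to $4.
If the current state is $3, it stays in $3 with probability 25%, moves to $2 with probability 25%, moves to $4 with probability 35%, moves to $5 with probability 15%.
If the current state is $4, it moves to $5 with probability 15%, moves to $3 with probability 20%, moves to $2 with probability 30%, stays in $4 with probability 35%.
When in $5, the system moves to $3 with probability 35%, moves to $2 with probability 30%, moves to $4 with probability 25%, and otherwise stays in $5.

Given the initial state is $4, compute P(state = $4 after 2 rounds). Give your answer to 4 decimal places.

0.3350

Propagate the distribution vector 2 rounds from $4.
After 0 rounds: (0.0000, 0.0000, 1.0000, 0.0000)
After 1 round: (0.3000, 0.2000, 0.3500, 0.1500)
After 2 rounds: (0.2600, 0.2175, 0.3350, 0.1875)
P(in $4 after 2 rounds) = 0.3350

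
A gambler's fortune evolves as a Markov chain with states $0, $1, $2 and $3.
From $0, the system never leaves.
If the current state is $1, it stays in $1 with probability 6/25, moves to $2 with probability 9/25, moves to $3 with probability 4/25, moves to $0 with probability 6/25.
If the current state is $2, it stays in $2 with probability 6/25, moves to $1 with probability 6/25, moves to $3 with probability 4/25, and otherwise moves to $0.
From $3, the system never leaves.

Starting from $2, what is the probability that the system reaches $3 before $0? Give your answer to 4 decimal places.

Let h(s) be the probability of absorption at $3 starting from transient state s. Then h($3) = 1 and h($0) = 0. By first-step analysis:
h($1) = 0.24·0 + 0.24·h($1) + 0.36·h($2) + 0.16·1
h($2) = 0.36·0 + 0.24·h($1) + 0.24·h($2) + 0.16·1
Solving: h($1) = 0.3648, h($2) = 0.3257.
Starting from $2, the probability is 0.3257.

0.3257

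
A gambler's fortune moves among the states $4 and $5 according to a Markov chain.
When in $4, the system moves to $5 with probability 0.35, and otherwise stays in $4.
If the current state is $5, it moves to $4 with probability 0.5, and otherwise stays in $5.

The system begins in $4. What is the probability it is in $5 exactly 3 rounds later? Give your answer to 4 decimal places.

Propagate the distribution vector 3 rounds from $4.
After 0 rounds: (1.0000, 0.0000)
After 1 round: (0.6500, 0.3500)
After 2 rounds: (0.5975, 0.4025)
After 3 rounds: (0.5896, 0.4104)
P(in $5 after 3 rounds) = 0.4104

0.4104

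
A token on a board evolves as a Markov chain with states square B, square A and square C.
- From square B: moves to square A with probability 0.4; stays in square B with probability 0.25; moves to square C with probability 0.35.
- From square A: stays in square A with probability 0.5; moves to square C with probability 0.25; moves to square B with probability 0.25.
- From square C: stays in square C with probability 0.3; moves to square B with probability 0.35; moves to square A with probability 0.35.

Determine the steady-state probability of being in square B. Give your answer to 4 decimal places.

Let the stationary distribution be π with π = πP and π_1 + π_2 + π_3 = 1.
π_1 = 0.25·π_1 + 0.25·π_2 + 0.35·π_3
π_2 = 0.4·π_1 + 0.5·π_2 + 0.35·π_3
Solving with the normalization constraint gives π = (0.2793, 0.4282, 0.2926).
So the stationary probability of square B is 0.2793.

0.2793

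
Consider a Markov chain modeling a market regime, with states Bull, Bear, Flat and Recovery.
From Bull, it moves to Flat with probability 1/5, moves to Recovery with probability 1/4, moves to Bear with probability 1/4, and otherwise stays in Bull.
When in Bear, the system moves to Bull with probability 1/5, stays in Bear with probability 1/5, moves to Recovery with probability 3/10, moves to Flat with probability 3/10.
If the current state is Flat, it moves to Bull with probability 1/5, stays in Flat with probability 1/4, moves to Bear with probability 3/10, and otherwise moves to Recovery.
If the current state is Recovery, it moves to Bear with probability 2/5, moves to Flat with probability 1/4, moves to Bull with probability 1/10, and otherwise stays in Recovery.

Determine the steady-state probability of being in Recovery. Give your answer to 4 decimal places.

0.2644

Let the stationary distribution be π with π = πP and π_1 + π_2 + π_3 + π_4 = 1.
π_1 = 0.3·π_1 + 0.2·π_2 + 0.2·π_3 + 0.1·π_4
π_2 = 0.25·π_1 + 0.2·π_2 + 0.3·π_3 + 0.4·π_4
π_3 = 0.2·π_1 + 0.3·π_2 + 0.25·π_3 + 0.25·π_4
Solving with the normalization constraint gives π = (0.1928, 0.2880, 0.2548, 0.2644).
So the stationary probability of Recovery is 0.2644.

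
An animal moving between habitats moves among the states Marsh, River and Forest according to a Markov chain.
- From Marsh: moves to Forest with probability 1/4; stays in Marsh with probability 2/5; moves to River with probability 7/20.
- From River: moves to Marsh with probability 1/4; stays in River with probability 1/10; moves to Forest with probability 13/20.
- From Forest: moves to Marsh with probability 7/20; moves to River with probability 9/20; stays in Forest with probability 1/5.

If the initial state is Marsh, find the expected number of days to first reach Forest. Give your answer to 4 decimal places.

2.7624

Let t(s) be the expected number of days to first reach Forest from state s, with t(Forest) = 0. Conditioning on the first day:
t(Marsh) = 1 + 0.4·t(Marsh) + 0.35·t(River)
t(River) = 1 + 0.25·t(Marsh) + 0.1·t(River)
Solving: t(Marsh) = 2.7624, t(River) = 1.8785.
Expected days from Marsh to Forest: 2.7624.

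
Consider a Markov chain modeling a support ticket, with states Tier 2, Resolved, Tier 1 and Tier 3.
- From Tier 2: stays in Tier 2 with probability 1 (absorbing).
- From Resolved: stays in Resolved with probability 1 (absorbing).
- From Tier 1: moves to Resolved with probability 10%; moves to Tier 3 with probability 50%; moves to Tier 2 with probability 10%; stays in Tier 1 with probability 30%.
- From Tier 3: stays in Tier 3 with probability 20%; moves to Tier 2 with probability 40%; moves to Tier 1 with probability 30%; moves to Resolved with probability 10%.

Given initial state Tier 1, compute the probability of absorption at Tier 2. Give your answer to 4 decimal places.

0.6829

Let h(s) be the probability of absorption at Tier 2 starting from transient state s. Then h(Tier 2) = 1 and h(Resolved) = 0. By first-step analysis:
h(Tier 1) = 0.1·1 + 0.1·0 + 0.3·h(Tier 1) + 0.5·h(Tier 3)
h(Tier 3) = 0.4·1 + 0.1·0 + 0.3·h(Tier 1) + 0.2·h(Tier 3)
Solving: h(Tier 1) = 0.6829, h(Tier 3) = 0.7561.
Starting from Tier 1, the probability is 0.6829.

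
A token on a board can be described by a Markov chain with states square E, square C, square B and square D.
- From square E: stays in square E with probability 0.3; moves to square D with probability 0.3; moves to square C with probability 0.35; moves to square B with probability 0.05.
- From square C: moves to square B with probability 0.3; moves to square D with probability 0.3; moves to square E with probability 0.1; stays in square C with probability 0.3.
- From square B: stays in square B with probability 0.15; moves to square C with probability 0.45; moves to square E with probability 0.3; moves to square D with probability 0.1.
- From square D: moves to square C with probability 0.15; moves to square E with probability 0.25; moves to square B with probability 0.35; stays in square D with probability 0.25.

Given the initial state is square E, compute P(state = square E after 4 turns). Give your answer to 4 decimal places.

0.2271

Propagate the distribution vector 4 turns from square E.
After 0 turns: (1.0000, 0.0000, 0.0000, 0.0000)
After 1 turn: (0.3000, 0.3500, 0.0500, 0.3000)
After 2 turns: (0.2150, 0.2775, 0.2325, 0.2750)
After 3 turns: (0.2308, 0.3044, 0.2251, 0.2398)
After 4 turns: (0.2271, 0.3093, 0.2205, 0.2430)
P(in square E after 4 turns) = 0.2271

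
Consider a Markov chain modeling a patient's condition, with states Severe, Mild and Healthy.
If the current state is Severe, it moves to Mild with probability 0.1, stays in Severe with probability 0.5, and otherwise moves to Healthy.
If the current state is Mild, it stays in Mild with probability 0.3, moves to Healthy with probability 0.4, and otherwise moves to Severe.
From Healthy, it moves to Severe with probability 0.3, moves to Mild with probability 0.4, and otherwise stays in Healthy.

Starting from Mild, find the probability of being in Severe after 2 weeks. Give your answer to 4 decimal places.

0.3600

Sum over the intermediate state after 1 week:
P = P(Mild→Severe)·P(Severe→Severe) + P(Mild→Mild)·P(Mild→Severe) + P(Mild→Healthy)·P(Healthy→Severe)
  = 0.3×0.5 + 0.3×0.3 + 0.4×0.3
  = 0.1500 + 0.0900 + 0.1200 = 0.3600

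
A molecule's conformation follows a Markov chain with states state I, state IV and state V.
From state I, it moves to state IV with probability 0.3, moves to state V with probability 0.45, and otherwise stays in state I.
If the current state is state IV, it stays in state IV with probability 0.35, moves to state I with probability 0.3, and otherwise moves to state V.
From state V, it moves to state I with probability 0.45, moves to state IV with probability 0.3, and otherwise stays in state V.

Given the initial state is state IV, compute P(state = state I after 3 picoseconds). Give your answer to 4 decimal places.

0.3349

Propagate the distribution vector 3 picoseconds from state IV.
After 0 picoseconds: (0.0000, 1.0000, 0.0000)
After 1 picosecond: (0.3000, 0.3500, 0.3500)
After 2 picoseconds: (0.3375, 0.3175, 0.3450)
After 3 picoseconds: (0.3349, 0.3159, 0.3493)
P(in state I after 3 picoseconds) = 0.3349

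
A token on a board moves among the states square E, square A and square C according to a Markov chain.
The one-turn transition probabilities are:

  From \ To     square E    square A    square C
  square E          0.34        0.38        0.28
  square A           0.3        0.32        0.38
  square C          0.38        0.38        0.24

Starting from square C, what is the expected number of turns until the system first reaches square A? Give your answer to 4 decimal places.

2.6316

Let t(s) be the expected number of turns to first reach square A from state s, with t(square A) = 0. Conditioning on the first turn:
t(square E) = 1 + 0.34·t(square E) + 0.28·t(square C)
t(square C) = 1 + 0.38·t(square E) + 0.24·t(square C)
Solving: t(square E) = 2.6316, t(square C) = 2.6316.
Expected turns from square C to square A: 2.6316.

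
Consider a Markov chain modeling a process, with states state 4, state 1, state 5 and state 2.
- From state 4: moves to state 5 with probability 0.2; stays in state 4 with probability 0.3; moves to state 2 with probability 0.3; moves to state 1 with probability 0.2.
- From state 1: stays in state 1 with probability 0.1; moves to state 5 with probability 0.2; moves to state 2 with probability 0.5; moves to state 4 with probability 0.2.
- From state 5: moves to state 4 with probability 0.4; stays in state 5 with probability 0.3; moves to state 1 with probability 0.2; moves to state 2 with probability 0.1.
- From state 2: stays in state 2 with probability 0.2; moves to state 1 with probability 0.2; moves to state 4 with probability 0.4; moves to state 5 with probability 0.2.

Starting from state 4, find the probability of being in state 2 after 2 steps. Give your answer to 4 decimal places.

Propagate the distribution vector 2 steps from state 4.
After 0 steps: (1.0000, 0.0000, 0.0000, 0.0000)
After 1 step: (0.3000, 0.2000, 0.2000, 0.3000)
After 2 steps: (0.3300, 0.1800, 0.2200, 0.2700)
P(in state 2 after 2 steps) = 0.2700

0.2700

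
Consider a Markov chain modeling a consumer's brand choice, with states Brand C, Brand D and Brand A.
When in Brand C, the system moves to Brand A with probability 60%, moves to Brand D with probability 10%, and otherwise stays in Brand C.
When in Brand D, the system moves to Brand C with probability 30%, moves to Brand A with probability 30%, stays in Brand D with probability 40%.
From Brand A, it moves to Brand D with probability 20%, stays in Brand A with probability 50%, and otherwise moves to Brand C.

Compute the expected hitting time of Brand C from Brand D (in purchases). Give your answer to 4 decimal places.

3.3333

Let t(s) be the expected number of purchases to first reach Brand C from state s, with t(Brand C) = 0. Conditioning on the first purchase:
t(Brand D) = 1 + 0.4·t(Brand D) + 0.3·t(Brand A)
t(Brand A) = 1 + 0.2·t(Brand D) + 0.5·t(Brand A)
Solving: t(Brand D) = 3.3333, t(Brand A) = 3.3333.
Expected purchases from Brand D to Brand C: 3.3333.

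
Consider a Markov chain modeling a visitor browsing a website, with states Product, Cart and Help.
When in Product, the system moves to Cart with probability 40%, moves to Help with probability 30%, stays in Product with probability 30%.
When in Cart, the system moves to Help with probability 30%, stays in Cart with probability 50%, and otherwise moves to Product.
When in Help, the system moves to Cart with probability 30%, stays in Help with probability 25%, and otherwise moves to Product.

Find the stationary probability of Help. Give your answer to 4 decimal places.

0.2857

Let the stationary distribution be π with π = πP and π_1 + π_2 + π_3 = 1.
π_1 = 0.3·π_1 + 0.2·π_2 + 0.45·π_3
π_2 = 0.4·π_1 + 0.5·π_2 + 0.3·π_3
Solving with the normalization constraint gives π = (0.3016, 0.4127, 0.2857).
So the stationary probability of Help is 0.2857.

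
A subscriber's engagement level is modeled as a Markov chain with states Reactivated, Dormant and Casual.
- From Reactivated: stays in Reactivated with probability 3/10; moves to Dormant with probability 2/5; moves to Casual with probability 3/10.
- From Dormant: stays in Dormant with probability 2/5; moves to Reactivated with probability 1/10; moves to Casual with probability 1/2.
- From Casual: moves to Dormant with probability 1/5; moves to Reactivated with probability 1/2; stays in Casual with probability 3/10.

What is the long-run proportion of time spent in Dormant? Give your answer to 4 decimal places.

0.3269

Let the stationary distribution be π with π = πP and π_1 + π_2 + π_3 = 1.
π_1 = 0.3·π_1 + 0.1·π_2 + 0.5·π_3
π_2 = 0.4·π_1 + 0.4·π_2 + 0.2·π_3
Solving with the normalization constraint gives π = (0.3077, 0.3269, 0.3654).
So the stationary probability of Dormant is 0.3269.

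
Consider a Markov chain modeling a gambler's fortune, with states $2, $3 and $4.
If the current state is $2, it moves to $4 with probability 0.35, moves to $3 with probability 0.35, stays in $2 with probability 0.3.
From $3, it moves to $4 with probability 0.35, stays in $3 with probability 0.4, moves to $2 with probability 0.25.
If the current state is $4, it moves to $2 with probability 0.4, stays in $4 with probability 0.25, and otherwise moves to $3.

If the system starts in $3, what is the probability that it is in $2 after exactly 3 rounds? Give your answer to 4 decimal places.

Propagate the distribution vector 3 rounds from $3.
After 0 rounds: (0.0000, 1.0000, 0.0000)
After 1 round: (0.2500, 0.4000, 0.3500)
After 2 rounds: (0.3150, 0.3700, 0.3150)
After 3 rounds: (0.3130, 0.3685, 0.3185)
P(in $2 after 3 rounds) = 0.3130

0.3130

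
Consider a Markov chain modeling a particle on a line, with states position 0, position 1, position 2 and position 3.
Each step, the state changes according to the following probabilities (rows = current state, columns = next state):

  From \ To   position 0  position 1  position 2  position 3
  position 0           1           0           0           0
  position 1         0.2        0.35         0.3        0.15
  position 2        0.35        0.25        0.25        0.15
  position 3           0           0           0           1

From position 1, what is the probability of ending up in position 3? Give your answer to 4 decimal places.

Let h(s) be the probability of absorption at position 3 starting from transient state s. Then h(position 3) = 1 and h(position 0) = 0. By first-step analysis:
h(position 1) = 0.2·0 + 0.35·h(position 1) + 0.3·h(position 2) + 0.15·1
h(position 2) = 0.35·0 + 0.25·h(position 1) + 0.25·h(position 2) + 0.15·1
Solving: h(position 1) = 0.3818, h(position 2) = 0.3273.
Starting from position 1, the probability is 0.3818.

0.3818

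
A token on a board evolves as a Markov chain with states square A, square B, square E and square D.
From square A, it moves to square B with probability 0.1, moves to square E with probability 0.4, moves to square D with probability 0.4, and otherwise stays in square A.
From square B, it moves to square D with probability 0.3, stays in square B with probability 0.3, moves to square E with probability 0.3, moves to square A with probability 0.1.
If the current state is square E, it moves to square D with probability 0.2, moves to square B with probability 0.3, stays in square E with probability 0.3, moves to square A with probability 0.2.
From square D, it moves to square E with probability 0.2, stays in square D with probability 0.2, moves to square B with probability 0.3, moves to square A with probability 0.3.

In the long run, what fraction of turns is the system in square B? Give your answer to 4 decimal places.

0.2637

Let the stationary distribution be π with π = πP and π_1 + π_2 + π_3 + π_4 = 1.
π_1 = 0.1·π_1 + 0.1·π_2 + 0.2·π_3 + 0.3·π_4
π_2 = 0.1·π_1 + 0.3·π_2 + 0.3·π_3 + 0.3·π_4
π_3 = 0.4·π_1 + 0.3·π_2 + 0.3·π_3 + 0.2·π_4
Solving with the normalization constraint gives π = (0.1817, 0.2637, 0.2919, 0.2627).
So the stationary probability of square B is 0.2637.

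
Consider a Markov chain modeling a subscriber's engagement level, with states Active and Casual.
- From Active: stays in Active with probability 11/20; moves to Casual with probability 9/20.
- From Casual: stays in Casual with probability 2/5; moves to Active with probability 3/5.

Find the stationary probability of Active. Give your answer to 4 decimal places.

0.5714

Let the stationary distribution be π with π = πP and π_1 + π_2 = 1.
π_1 = 0.55·π_1 + 0.6·π_2
Solving with the normalization constraint gives π = (0.5714, 0.4286).
So the stationary probability of Active is 0.5714.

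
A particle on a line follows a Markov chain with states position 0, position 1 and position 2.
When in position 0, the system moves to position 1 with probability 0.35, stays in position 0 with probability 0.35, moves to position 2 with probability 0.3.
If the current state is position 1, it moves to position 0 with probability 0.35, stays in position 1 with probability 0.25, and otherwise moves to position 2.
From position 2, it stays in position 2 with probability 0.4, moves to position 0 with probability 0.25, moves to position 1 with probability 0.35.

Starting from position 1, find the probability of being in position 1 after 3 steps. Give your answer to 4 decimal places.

0.3175

Propagate the distribution vector 3 steps from position 1.
After 0 steps: (0.0000, 1.0000, 0.0000)
After 1 step: (0.3500, 0.2500, 0.4000)
After 2 steps: (0.3100, 0.3250, 0.3650)
After 3 steps: (0.3135, 0.3175, 0.3690)
P(in position 1 after 3 steps) = 0.3175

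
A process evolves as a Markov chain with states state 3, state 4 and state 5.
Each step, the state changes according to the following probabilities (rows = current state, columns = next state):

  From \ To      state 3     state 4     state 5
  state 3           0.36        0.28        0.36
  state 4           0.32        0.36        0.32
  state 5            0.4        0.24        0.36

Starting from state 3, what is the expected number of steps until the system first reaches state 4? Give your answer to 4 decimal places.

Let t(s) be the expected number of steps to first reach state 4 from state s, with t(state 4) = 0. Conditioning on the first step:
t(state 3) = 1 + 0.36·t(state 3) + 0.36·t(state 5)
t(state 5) = 1 + 0.4·t(state 3) + 0.36·t(state 5)
Solving: t(state 3) = 3.7651, t(state 5) = 3.9157.
Expected steps from state 3 to state 4: 3.7651.

3.7651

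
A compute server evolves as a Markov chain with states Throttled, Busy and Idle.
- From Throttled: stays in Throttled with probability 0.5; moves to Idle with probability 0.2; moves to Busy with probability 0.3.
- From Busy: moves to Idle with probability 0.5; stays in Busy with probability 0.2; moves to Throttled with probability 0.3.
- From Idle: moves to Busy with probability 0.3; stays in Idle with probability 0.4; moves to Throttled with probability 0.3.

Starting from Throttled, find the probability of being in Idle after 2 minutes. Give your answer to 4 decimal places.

0.3300

Sum over the intermediate state after 1 minute:
P = P(Throttled→Throttled)·P(Throttled→Idle) + P(Throttled→Busy)·P(Busy→Idle) + P(Throttled→Idle)·P(Idle→Idle)
  = 0.5×0.2 + 0.3×0.5 + 0.2×0.4
  = 0.1000 + 0.1500 + 0.0800 = 0.3300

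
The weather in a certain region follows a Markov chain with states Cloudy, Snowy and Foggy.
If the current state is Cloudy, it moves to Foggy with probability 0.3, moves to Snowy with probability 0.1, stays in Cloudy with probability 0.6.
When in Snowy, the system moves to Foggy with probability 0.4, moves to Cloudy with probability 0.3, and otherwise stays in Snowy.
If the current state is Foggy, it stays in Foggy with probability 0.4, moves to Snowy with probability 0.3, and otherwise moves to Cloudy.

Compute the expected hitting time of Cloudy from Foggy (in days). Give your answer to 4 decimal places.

Let t(s) be the expected number of days to first reach Cloudy from state s, with t(Cloudy) = 0. Conditioning on the first day:
t(Snowy) = 1 + 0.3·t(Snowy) + 0.4·t(Foggy)
t(Foggy) = 1 + 0.3·t(Snowy) + 0.4·t(Foggy)
Solving: t(Snowy) = 3.3333, t(Foggy) = 3.3333.
Expected days from Foggy to Cloudy: 3.3333.

3.3333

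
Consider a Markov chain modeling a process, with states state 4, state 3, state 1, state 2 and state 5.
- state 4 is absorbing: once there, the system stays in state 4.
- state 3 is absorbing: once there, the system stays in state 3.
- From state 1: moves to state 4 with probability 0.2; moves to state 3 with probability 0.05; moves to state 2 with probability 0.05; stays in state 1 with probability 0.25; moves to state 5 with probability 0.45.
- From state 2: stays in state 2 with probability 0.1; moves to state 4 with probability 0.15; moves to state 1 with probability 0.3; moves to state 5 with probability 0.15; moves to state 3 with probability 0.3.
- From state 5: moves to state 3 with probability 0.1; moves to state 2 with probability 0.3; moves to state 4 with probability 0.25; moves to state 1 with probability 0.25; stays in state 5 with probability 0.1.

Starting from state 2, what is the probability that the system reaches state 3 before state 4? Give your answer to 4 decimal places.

Let h(s) be the probability of absorption at state 3 starting from transient state s. Then h(state 3) = 1 and h(state 4) = 0. By first-step analysis:
h(state 1) = 0.2·0 + 0.05·1 + 0.25·h(state 1) + 0.05·h(state 2) + 0.45·h(state 5)
h(state 2) = 0.15·0 + 0.3·1 + 0.3·h(state 1) + 0.1·h(state 2) + 0.15·h(state 5)
h(state 5) = 0.25·0 + 0.1·1 + 0.25·h(state 1) + 0.3·h(state 2) + 0.1·h(state 5)
Solving: h(state 1) = 0.3204, h(state 2) = 0.5014, h(state 5) = 0.3672.
Starting from state 2, the probability is 0.5014.

0.5014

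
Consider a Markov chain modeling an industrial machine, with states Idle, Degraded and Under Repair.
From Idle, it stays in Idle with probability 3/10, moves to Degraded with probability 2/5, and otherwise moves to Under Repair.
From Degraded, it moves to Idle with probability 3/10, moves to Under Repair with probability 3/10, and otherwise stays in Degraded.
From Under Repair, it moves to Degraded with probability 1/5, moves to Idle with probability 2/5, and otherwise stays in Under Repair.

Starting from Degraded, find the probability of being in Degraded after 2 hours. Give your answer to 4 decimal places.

Sum over the intermediate state after 1 hour:
P = P(Degraded→Idle)·P(Idle→Degraded) + P(Degraded→Degraded)·P(Degraded→Degraded) + P(Degraded→Under Repair)·P(Under Repair→Degraded)
  = 0.3×0.4 + 0.4×0.4 + 0.3×0.2
  = 0.1200 + 0.1600 + 0.0600 = 0.3400

0.3400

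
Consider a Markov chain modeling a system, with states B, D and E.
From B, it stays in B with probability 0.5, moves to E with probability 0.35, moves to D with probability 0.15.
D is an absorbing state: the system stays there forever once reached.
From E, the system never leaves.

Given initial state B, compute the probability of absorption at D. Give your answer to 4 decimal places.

Let h(s) be the probability of absorption at D starting from transient state s. Then h(D) = 1 and h(E) = 0. By first-step analysis:
h(B) = 0.5·h(B) + 0.15·1 + 0.35·0
Solving: h(B) = 0.3000.
Starting from B, the probability is 0.3000.

0.3000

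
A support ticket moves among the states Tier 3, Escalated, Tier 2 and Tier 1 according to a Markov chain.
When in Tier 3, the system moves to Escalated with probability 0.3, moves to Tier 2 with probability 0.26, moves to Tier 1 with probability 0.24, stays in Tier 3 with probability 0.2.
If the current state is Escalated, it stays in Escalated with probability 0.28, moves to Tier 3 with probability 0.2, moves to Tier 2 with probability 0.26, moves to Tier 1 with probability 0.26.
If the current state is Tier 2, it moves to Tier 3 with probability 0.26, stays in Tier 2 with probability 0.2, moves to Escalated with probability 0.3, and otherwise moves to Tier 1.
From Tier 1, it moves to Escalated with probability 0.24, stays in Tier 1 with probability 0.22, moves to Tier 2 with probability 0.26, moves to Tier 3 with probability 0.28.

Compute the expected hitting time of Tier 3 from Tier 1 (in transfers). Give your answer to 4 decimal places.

3.9391

Let t(s) be the expected number of transfers to first reach Tier 3 from state s, with t(Tier 3) = 0. Conditioning on the first transfer:
t(Escalated) = 1 + 0.28·t(Escalated) + 0.26·t(Tier 2) + 0.26·t(Tier 1)
t(Tier 2) = 1 + 0.3·t(Escalated) + 0.2·t(Tier 2) + 0.24·t(Tier 1)
t(Tier 1) = 1 + 0.24·t(Escalated) + 0.26·t(Tier 2) + 0.22·t(Tier 1)
Solving: t(Escalated) = 4.2673, t(Tier 2) = 4.0320, t(Tier 1) = 3.9391.
Expected transfers from Tier 1 to Tier 3: 3.9391.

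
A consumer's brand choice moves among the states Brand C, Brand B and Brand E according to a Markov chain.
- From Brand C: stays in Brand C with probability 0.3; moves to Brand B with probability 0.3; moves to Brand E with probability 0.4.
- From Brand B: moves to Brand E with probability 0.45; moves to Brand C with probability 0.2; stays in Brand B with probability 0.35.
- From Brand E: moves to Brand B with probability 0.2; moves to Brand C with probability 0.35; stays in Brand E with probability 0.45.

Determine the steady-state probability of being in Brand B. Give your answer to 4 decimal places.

0.2700

Let the stationary distribution be π with π = πP and π_1 + π_2 + π_3 = 1.
π_1 = 0.3·π_1 + 0.2·π_2 + 0.35·π_3
π_2 = 0.3·π_1 + 0.35·π_2 + 0.2·π_3
Solving with the normalization constraint gives π = (0.2948, 0.2700, 0.4353).
So the stationary probability of Brand B is 0.2700.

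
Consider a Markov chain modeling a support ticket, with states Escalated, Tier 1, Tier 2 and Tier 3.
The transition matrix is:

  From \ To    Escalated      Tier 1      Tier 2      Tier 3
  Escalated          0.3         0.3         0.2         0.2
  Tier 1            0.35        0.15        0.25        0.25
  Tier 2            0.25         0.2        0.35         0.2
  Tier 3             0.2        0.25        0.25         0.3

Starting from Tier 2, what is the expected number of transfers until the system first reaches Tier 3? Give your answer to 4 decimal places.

4.7419

Let t(s) be the expected number of transfers to first reach Tier 3 from state s, with t(Tier 3) = 0. Conditioning on the first transfer:
t(Escalated) = 1 + 0.3·t(Escalated) + 0.3·t(Tier 1) + 0.2·t(Tier 2)
t(Tier 1) = 1 + 0.35·t(Escalated) + 0.15·t(Tier 1) + 0.25·t(Tier 2)
t(Tier 2) = 1 + 0.25·t(Escalated) + 0.2·t(Tier 1) + 0.35·t(Tier 2)
Solving: t(Escalated) = 4.7179, t(Tier 1) = 4.5138, t(Tier 2) = 4.7419.
Expected transfers from Tier 2 to Tier 3: 4.7419.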